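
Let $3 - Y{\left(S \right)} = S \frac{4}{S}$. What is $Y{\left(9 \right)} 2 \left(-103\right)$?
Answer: $206$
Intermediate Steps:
$Y{\left(S \right)} = -1$ ($Y{\left(S \right)} = 3 - S \frac{4}{S} = 3 - 4 = -1$)
$Y{\left(9 \right)} 2 \left(-103\right) = \left(-1\right) 2 \left(-103\right) = \left(-2\right) \left(-103\right) = 206$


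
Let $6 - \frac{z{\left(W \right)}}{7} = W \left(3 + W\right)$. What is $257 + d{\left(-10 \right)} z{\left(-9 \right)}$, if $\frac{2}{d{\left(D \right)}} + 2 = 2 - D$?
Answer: $\frac{949}{5} \approx 189.8$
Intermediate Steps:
$d{\left(D \right)} = - \frac{2}{D}$ ($d{\left(D \right)} = \frac{2}{-2 - \left(-2 + D\right)} = \frac{2}{\left(-1\right) D} = 2 \left(- \frac{1}{D}\right) = - \frac{2}{D}$)
$z{\left(W \right)} = 42 - 7 W \left(3 + W\right)$
$257 + d{\left(-10 \right)} z{\left(-9 \right)} = 257 + - \frac{2}{-10} \left(42 - -189 - 7 \left(-9\right)^{2}\right) = 257 + \left(-2\right) \left(- \frac{1}{10}\right) \left(42 + 189 - 567\right) = 257 + \frac{42 + 189 - 567}{5} = 257 + \frac{1}{5} \left(-336\right) = 257 - \frac{336}{5} = \frac{949}{5}$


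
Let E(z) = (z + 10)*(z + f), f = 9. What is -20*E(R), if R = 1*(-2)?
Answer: -1120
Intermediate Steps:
R = -2
E(z) = (9 + z)*(10 + z) (E(z) = (z + 10)*(z + 9) = (10 + z)*(9 + z) = (9 + z)*(10 + z))
-20*E(R) = -20*(90 + (-2)**2 + 19*(-2)) = -20*(90 + 4 - 38) = -20*56 = -1120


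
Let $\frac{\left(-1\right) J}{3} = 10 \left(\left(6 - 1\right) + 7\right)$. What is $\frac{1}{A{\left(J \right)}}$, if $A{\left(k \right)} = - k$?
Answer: $\frac{1}{360} \approx 0.0027778$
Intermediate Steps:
$J = -360$ ($J = - 3 \cdot 10 \left(\left(6 - 1\right) + 7\right) = - 3 \cdot 10 \left(5 + 7\right) = - 3 \cdot 10 \cdot 12 = \left(-3\right) 120 = -360$)
$\frac{1}{A{\left(J \right)}} = \frac{1}{\left(-1\right) \left(-360\right)} = \frac{1}{360}$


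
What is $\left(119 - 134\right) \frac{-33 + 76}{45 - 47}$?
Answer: $\frac{645}{2} \approx 322.5$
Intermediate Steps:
$\left(119 - 134\right) \frac{-33 + 76}{45 - 47} = - 15 \frac{43}{-2} = - 15 \cdot 43 \left(- \frac{1}{2}\right) = \left(-15\right) \left(- \frac{43}{2}\right) = \frac{645}{2}$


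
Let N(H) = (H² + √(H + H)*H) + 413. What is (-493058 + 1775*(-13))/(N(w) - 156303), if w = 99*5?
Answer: -9201102991/1540494695 + 153291501*√110/1540494695 ≈ -4.9292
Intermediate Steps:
w = 495
N(H) = 413 + H² + √2*H^(3/2) (N(H) = (H² + √(2*H)*H) + 413 = (H² + (√2*√H)*H) + 413 = (H² + √2*H^(3/2)) + 413 = 413 + H² + √2*H^(3/2))
(-493058 + 1775*(-13))/(N(w) - 156303) = (-493058 + 1775*(-13))/((413 + 495² + √2*495^(3/2)) - 156303) = (-493058 - 23075)/((413 + 245025 + √2*(1485*√55)) - 156303) = -516133/((413 + 245025 + 1485*√110) - 156303) = -516133/((245438 + 1485*√110) - 156303) = -516133/(89135 + 1485*√110)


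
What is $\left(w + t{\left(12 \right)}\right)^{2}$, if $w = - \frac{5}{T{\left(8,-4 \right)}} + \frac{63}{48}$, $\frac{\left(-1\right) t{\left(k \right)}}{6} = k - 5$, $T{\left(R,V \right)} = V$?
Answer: $\frac{398161}{256} \approx 1555.3$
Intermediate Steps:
$t{\left(k \right)} = 30 - 6 k$ ($t{\left(k \right)} = - 6 \left(k - 5\right) = - 6 \left(-5 + k\right) = 30 - 6 k$)
$w = \frac{41}{16}$ ($w = - \frac{5}{-4} + \frac{63}{48} = \left(-5\right) \left(- \frac{1}{4}\right) + 63 \cdot \frac{1}{48} = \frac{5}{4} + \frac{21}{16} = \frac{41}{16} \approx 2.5625$)
$\left(w + t{\left(12 \right)}\right)^{2} = \left(\frac{41}{16} + \left(30 - 72\right)\right)^{2} = \left(\frac{41}{16} - 42\right)^{2} = \left(- \frac{631}{16}\right)^{2} = \frac{398161}{256}$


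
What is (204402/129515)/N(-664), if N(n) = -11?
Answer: -18582/129515 ≈ -0.14347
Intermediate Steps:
(204402/129515)/N(-664) = (204402/129515)/(-11) = (204402*(1/129515))*(-1/11) = (204402/129515)*(-1/11) = -18582/129515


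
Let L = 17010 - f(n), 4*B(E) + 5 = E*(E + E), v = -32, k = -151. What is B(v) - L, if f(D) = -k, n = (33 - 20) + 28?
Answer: -65393/4 ≈ -16348.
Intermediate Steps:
n = 41 (n = 13 + 28 = 41)
f(D) = 151 (f(D) = -1*(-151) = 151)
B(E) = -5/4 + E**2/2 (B(E) = -5/4 + (E*(E + E))/4 = -5/4 + (E*(2*E))/4 = -5/4 + (2*E**2)/4 = -5/4 + E**2/2)
L = 16859 (L = 17010 - 1*151 = 17010 - 151 = 16859)
B(v) - L = (-5/4 + (1/2)*(-32)**2) - 1*16859 = (-5/4 + (1/2)*1024) - 16859 = (-5/4 + 512) - 16859 = 2043/4 - 16859 = -65393/4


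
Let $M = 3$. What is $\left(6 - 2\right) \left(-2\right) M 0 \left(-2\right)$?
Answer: $0$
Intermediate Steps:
$\left(6 - 2\right) \left(-2\right) M 0 \left(-2\right) = \left(6 - 2\right) \left(-2\right) 3 \cdot 0 \left(-2\right) = 4 \left(-2\right) 3 \cdot 0 = \left(-8\right) 3 \cdot 0 = \left(-24\right) 0 = 0$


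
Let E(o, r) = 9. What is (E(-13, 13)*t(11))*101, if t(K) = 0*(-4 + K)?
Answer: 0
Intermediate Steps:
t(K) = 0
(E(-13, 13)*t(11))*101 = (9*0)*101 = 0*101 = 0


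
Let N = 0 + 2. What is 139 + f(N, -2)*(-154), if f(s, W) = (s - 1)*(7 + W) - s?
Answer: -323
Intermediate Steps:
N = 2
f(s, W) = -s + (-1 + s)*(7 + W) (f(s, W) = (-1 + s)*(7 + W) - s = -s + (-1 + s)*(7 + W))
139 + f(N, -2)*(-154) = 139 + (-7 - 1*(-2) + 6*2 - 2*2)*(-154) = 139 + (-7 + 2 + 12 - 4)*(-154) = 139 + 3*(-154) = 139 - 462 = -323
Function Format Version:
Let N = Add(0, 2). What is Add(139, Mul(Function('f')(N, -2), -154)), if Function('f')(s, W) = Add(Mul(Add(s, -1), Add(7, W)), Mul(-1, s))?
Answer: -323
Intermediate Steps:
N = 2
Function('f')(s, W) = Add(Mul(-1, s), Mul(Add(-1, s), Add(7, W))) (Function('f')(s, W) = Add(Mul(Add(-1, s), Add(7, W)), Mul(-1, s)) = Add(Mul(-1, s), Mul(Add(-1, s), Add(7, W))))
Add(139, Mul(Function('f')(N, -2), -154)) = Add(139, Mul(Add(-7, Mul(-1, -2), Mul(6, 2), Mul(-2, 2)), -154)) = Add(139, Mul(Add(-7, 2, 12, -4), -154)) = Add(139, Mul(3, -154)) = Add(139, -462) = -323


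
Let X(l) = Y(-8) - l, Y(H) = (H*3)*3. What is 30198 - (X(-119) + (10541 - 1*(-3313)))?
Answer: 16297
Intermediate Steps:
Y(H) = 9*H (Y(H) = (3*H)*3 = 9*H)
X(l) = -72 - l (X(l) = 9*(-8) - l = -72 - l)
30198 - (X(-119) + (10541 - 1*(-3313))) = 30198 - ((-72 - 1*(-119)) + (10541 - 1*(-3313))) = 30198 - ((-72 + 119) + (10541 + 3313)) = 30198 - (47 + 13854) = 30198 - 1*13901 = 30198 - 13901 = 16297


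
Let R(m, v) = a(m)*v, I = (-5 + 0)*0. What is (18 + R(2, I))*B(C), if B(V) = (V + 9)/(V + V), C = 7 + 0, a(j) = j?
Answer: 144/7 ≈ 20.571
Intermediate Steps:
I = 0 (I = -5*0 = 0)
R(m, v) = m*v
C = 7
B(V) = (9 + V)/(2*V) (B(V) = (9 + V)/((2*V)) = (9 + V)*(1/(2*V)) = (9 + V)/(2*V))
(18 + R(2, I))*B(C) = (18 + 2*0)*((1/2)*(9 + 7)/7) = (18 + 0)*((1/2)*(1/7)*16) = 18*(8/7) = 144/7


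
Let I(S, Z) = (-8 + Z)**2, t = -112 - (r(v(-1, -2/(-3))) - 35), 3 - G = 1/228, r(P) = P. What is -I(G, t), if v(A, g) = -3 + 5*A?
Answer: -5929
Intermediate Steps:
G = 683/228 (G = 3 - 1/228 = 683/228 ≈ 2.9956)
t = -69 (t = -112 - ((-3 + 5*(-1)) - 35) = -112 - ((-3 - 5) - 35) = -112 - (-8 - 35) = -112 - 1*(-43) = -112 + 43 = -69)
-I(G, t) = -(-8 - 69)**2 = -1*(-77)**2 = -1*5929 = -5929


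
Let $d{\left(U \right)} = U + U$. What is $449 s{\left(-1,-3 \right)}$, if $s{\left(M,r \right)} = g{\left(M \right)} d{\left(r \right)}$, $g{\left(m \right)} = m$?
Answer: $2694$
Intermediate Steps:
$d{\left(U \right)} = 2 U$
$s{\left(M,r \right)} = 2 M r$ ($s{\left(M,r \right)} = M 2 r = 2 M r$)
$449 s{\left(-1,-3 \right)} = 449 \cdot 2 \left(-1\right) \left(-3\right) = 449 \cdot 6 = 2694$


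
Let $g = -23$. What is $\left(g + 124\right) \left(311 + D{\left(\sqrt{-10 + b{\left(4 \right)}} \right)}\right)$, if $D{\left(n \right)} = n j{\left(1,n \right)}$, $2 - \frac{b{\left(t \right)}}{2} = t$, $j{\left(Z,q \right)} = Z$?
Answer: $31411 + 101 i \sqrt{14} \approx 31411.0 + 377.91 i$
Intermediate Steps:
$b{\left(t \right)} = 4 - 2 t$
$D{\left(n \right)} = n$ ($D{\left(n \right)} = n 1 = n$)
$\left(g + 124\right) \left(311 + D{\left(\sqrt{-10 + b{\left(4 \right)}} \right)}\right) = \left(-23 + 124\right) \left(311 + \sqrt{-10 + \left(4 - 8\right)}\right) = 101 \left(311 + \sqrt{-10 + \left(4 - 8\right)}\right) = 101 \left(311 + \sqrt{-10 - 4}\right) = 101 \left(311 + \sqrt{-14}\right) = 101 \left(311 + i \sqrt{14}\right) = 31411 + 101 i \sqrt{14}$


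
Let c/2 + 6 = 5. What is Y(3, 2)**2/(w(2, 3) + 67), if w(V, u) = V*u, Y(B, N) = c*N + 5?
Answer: 1/73 ≈ 0.013699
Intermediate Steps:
c = -2 (c = -12 + 2*5 = -12 + 10 = -2)
Y(B, N) = 5 - 2*N (Y(B, N) = -2*N + 5 = 5 - 2*N)
Y(3, 2)**2/(w(2, 3) + 67) = (5 - 2*2)**2/(2*3 + 67) = (5 - 4)**2/(6 + 67) = 1**2/73 = (1/73)*1 = 1/73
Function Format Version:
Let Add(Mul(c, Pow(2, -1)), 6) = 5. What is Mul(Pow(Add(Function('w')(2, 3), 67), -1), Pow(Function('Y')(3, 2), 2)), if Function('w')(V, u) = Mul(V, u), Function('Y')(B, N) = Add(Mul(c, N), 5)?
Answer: Rational(1, 73) ≈ 0.013699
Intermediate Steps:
c = -2 (c = Add(-12, Mul(2, 5)) = Add(-12, 10) = -2)
Function('Y')(B, N) = Add(5, Mul(-2, N)) (Function('Y')(B, N) = Add(Mul(-2, N), 5) = Add(5, Mul(-2, N)))
Mul(Pow(Add(Function('w')(2, 3), 67), -1), Pow(Function('Y')(3, 2), 2)) = Mul(Pow(Add(Mul(2, 3), 67), -1), Pow(Add(5, Mul(-2, 2)), 2)) = Mul(Pow(Add(6, 67), -1), Pow(Add(5, -4), 2)) = Mul(Pow(73, -1), Pow(1, 2)) = Mul(Rational(1, 73), 1) = Rational(1, 73)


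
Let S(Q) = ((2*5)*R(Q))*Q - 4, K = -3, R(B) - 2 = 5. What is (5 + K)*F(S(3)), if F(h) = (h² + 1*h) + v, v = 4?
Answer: 85292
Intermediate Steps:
R(B) = 7 (R(B) = 2 + 5 = 7)
S(Q) = -4 + 70*Q (S(Q) = ((2*5)*7)*Q - 4 = (10*7)*Q - 4 = 70*Q - 4 = -4 + 70*Q)
F(h) = 4 + h + h² (F(h) = (h² + 1*h) + 4 = (h² + h) + 4 = (h + h²) + 4 = 4 + h + h²)
(5 + K)*F(S(3)) = (5 - 3)*(4 + (-4 + 70*3) + (-4 + 70*3)²) = 2*(4 + (-4 + 210) + (-4 + 210)²) = 2*(4 + 206 + 206²) = 2*(4 + 206 + 42436) = 2*42646 = 85292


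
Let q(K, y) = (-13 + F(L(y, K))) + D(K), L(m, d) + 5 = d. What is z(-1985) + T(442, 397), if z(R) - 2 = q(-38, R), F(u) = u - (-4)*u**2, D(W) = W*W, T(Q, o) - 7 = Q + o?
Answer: 9632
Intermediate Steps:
T(Q, o) = 7 + Q + o (T(Q, o) = 7 + (Q + o) = 7 + Q + o)
L(m, d) = -5 + d
D(W) = W**2
F(u) = u + 4*u**2
q(K, y) = -13 + K**2 + (-19 + 4*K)*(-5 + K) (q(K, y) = (-13 + (-5 + K)*(1 + 4*(-5 + K))) + K**2 = (-13 + (-5 + K)*(1 + (-20 + 4*K))) + K**2 = (-13 + (-5 + K)*(-19 + 4*K)) + K**2 = (-13 + (-19 + 4*K)*(-5 + K)) + K**2 = -13 + K**2 + (-19 + 4*K)*(-5 + K))
z(R) = 8786 (z(R) = 2 + (82 - 39*(-38) + 5*(-38)**2) = 2 + (82 + 1482 + 5*1444) = 2 + (82 + 1482 + 7220) = 2 + 8784 = 8786)
z(-1985) + T(442, 397) = 8786 + (7 + 442 + 397) = 8786 + 846 = 9632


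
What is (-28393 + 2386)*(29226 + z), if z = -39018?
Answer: 254660544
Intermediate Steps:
(-28393 + 2386)*(29226 + z) = (-28393 + 2386)*(29226 - 39018) = -26007*(-9792) = 254660544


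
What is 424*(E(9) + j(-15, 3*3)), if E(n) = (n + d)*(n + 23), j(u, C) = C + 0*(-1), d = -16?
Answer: -91160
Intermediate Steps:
j(u, C) = C (j(u, C) = C + 0 = C)
E(n) = (-16 + n)*(23 + n) (E(n) = (n - 16)*(n + 23) = (-16 + n)*(23 + n))
424*(E(9) + j(-15, 3*3)) = 424*((-368 + 9**2 + 7*9) + 3*3) = 424*((-368 + 81 + 63) + 9) = 424*(-224 + 9) = 424*(-215) = -91160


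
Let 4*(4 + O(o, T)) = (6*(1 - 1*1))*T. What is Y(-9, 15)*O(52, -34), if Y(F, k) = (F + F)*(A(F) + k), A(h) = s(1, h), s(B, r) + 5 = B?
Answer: 792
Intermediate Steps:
s(B, r) = -5 + B
A(h) = -4 (A(h) = -5 + 1 = -4)
Y(F, k) = 2*F*(-4 + k) (Y(F, k) = (F + F)*(-4 + k) = (2*F)*(-4 + k) = 2*F*(-4 + k))
O(o, T) = -4 (O(o, T) = -4 + ((6*(1 - 1*1))*T)/4 = -4 + ((6*(1 - 1))*T)/4 = -4 + ((6*0)*T)/4 = -4 + (0*T)/4 = -4 + (1/4)*0 = -4 + 0 = -4)
Y(-9, 15)*O(52, -34) = (2*(-9)*(-4 + 15))*(-4) = (2*(-9)*11)*(-4) = -198*(-4) = 792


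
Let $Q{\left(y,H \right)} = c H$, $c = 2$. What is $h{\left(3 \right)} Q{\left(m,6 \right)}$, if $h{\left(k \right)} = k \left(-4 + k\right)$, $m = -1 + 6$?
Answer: $-36$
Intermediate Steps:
$m = 5$
$Q{\left(y,H \right)} = 2 H$
$h{\left(3 \right)} Q{\left(m,6 \right)} = 3 \left(-4 + 3\right) 2 \cdot 6 = 3 \left(-1\right) 12 = \left(-3\right) 12 = -36$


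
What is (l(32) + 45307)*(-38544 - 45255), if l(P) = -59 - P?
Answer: -3789055584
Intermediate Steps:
(l(32) + 45307)*(-38544 - 45255) = ((-59 - 1*32) + 45307)*(-38544 - 45255) = ((-59 - 32) + 45307)*(-83799) = (-91 + 45307)*(-83799) = 45216*(-83799) = -3789055584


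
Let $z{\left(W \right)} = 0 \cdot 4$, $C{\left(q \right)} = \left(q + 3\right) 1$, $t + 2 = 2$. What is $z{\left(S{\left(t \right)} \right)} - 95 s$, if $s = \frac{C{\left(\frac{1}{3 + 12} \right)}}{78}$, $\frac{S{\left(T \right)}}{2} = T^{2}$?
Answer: $- \frac{437}{117} \approx -3.735$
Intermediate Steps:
$t = 0$ ($t = -2 + 2 = 0$)
$C{\left(q \right)} = 3 + q$ ($C{\left(q \right)} = \left(3 + q\right) 1 = 3 + q$)
$S{\left(T \right)} = 2 T^{2}$
$s = \frac{23}{585}$ ($s = \frac{3 + \frac{1}{3 + 12}}{78} = \left(3 + \frac{1}{15}\right) \frac{1}{78} = \frac{46}{15} \cdot \frac{1}{78} = \frac{23}{585} \approx 0.039316$)
$z{\left(W \right)} = 0$
$z{\left(S{\left(t \right)} \right)} - 95 s = 0 - \frac{437}{117} = - \frac{437}{117}$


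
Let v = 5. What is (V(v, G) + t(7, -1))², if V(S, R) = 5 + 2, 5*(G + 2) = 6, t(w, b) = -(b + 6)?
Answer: 4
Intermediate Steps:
t(w, b) = -6 - b (t(w, b) = -(6 + b) = -6 - b)
G = -⅘ (G = -2 + (⅕)*6 = -2 + 6/5 = -⅘ ≈ -0.80000)
V(S, R) = 7
(V(v, G) + t(7, -1))² = (7 + (-6 - 1*(-1)))² = (7 + (-6 + 1))² = (7 - 5)² = 2² = 4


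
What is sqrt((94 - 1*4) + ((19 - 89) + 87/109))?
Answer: sqrt(247103)/109 ≈ 4.5605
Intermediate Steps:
sqrt((94 - 1*4) + ((19 - 89) + 87/109)) = sqrt((94 - 4) + (-70 + 87*(1/109))) = sqrt(90 + (-70 + 87/109)) = sqrt(90 - 7543/109) = sqrt(2267/109) = sqrt(247103)/109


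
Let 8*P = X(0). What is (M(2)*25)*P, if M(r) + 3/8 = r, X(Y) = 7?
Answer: 2275/64 ≈ 35.547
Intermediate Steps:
P = 7/8 (P = (⅛)*7 = 7/8 ≈ 0.87500)
M(r) = -3/8 + r
(M(2)*25)*P = ((-3/8 + 2)*25)*(7/8) = ((13/8)*25)*(7/8) = (325/8)*(7/8) = 2275/64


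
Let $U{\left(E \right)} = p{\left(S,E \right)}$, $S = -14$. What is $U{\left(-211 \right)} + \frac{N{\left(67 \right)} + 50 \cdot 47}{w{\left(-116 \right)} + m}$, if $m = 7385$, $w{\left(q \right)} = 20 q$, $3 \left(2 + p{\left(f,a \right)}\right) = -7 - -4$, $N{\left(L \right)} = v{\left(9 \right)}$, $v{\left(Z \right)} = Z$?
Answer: $- \frac{12836}{5065} \approx -2.5343$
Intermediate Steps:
$N{\left(L \right)} = 9$
$p{\left(f,a \right)} = -3$ ($p{\left(f,a \right)} = -2 + \frac{-7 - -4}{3} = -2 + \frac{-7 + 4}{3} = -2 + \frac{1}{3} \left(-3\right) = -2 - 1 = -3$)
$U{\left(E \right)} = -3$
$U{\left(-211 \right)} + \frac{N{\left(67 \right)} + 50 \cdot 47}{w{\left(-116 \right)} + m} = -3 + \frac{9 + 50 \cdot 47}{20 \left(-116\right) + 7385} = -3 + \frac{9 + 2350}{-2320 + 7385} = -3 + \frac{2359}{5065} = - \frac{12836}{5065}$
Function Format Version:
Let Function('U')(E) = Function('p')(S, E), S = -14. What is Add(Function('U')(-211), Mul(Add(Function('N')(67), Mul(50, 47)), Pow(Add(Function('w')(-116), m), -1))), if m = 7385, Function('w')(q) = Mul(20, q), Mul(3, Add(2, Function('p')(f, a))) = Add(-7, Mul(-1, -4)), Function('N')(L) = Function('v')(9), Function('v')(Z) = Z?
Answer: Rational(-12836, 5065) ≈ -2.5343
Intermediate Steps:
Function('N')(L) = 9
Function('p')(f, a) = -3 (Function('p')(f, a) = Add(-2, Mul(Rational(1, 3), Add(-7, Mul(-1, -4)))) = Add(-2, Mul(Rational(1, 3), Add(-7, 4))) = Add(-2, Mul(Rational(1, 3), -3)) = Add(-2, -1) = -3)
Function('U')(E) = -3
Add(Function('U')(-211), Mul(Add(Function('N')(67), Mul(50, 47)), Pow(Add(Function('w')(-116), m), -1))) = Add(-3, Mul(Add(9, Mul(50, 47)), Pow(Add(Mul(20, -116), 7385), -1))) = Add(-3, Mul(Add(9, 2350), Pow(Add(-2320, 7385), -1))) = Add(-3, Mul(2359, Pow(5065, -1))) = Add(-3, Mul(2359, Rational(1, 5065))) = Add(-3, Rational(2359, 5065)) = Rational(-12836, 5065)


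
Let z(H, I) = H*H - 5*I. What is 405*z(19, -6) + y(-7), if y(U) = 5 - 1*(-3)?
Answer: 158363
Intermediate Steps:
z(H, I) = H² - 5*I
y(U) = 8 (y(U) = 5 + 3 = 8)
405*z(19, -6) + y(-7) = 405*(19² - 5*(-6)) + 8 = 405*(361 + 30) + 8 = 405*391 + 8 = 158355 + 8 = 158363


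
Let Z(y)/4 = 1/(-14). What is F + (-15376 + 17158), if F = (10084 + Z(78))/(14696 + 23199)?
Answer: 472772816/265265 ≈ 1782.3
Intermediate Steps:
Z(y) = -2/7 (Z(y) = 4/(-14) = 4*(-1/14) = -2/7)
F = 70586/265265 (F = (10084 - 2/7)/(14696 + 23199) = (70586/7)/37895 = (70586/7)*(1/37895) = 70586/265265 ≈ 0.26610)
F + (-15376 + 17158) = 70586/265265 + (-15376 + 17158) = 70586/265265 + 1782 = 472772816/265265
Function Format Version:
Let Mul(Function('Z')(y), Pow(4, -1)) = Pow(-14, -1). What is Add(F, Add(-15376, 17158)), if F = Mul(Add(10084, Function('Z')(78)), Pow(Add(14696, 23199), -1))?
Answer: Rational(472772816, 265265) ≈ 1782.3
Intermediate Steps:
Function('Z')(y) = Rational(-2, 7) (Function('Z')(y) = Mul(4, Pow(-14, -1)) = Mul(4, Rational(-1, 14)) = Rational(-2, 7))
F = Rational(70586, 265265) (F = Mul(Add(10084, Rational(-2, 7)), Pow(Add(14696, 23199), -1)) = Mul(Rational(70586, 7), Pow(37895, -1)) = Mul(Rational(70586, 7), Rational(1, 37895)) = Rational(70586, 265265) ≈ 0.26610)
Add(F, Add(-15376, 17158)) = Add(Rational(70586, 265265), Add(-15376, 17158)) = Add(Rational(70586, 265265), 1782) = Rational(472772816, 265265)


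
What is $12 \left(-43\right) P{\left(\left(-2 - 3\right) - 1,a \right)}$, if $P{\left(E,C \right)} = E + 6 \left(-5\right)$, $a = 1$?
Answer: $18576$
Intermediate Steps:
$P{\left(E,C \right)} = -30 + E$ ($P{\left(E,C \right)} = E - 30 = -30 + E$)
$12 \left(-43\right) P{\left(\left(-2 - 3\right) - 1,a \right)} = 12 \left(-43\right) \left(-30 - 6\right) = - 516 \left(-30 - 6\right) = \left(-516\right) \left(-36\right) = 18576$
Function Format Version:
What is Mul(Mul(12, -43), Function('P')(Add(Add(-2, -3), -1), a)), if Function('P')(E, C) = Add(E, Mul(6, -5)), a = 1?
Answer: 18576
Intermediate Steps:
Function('P')(E, C) = Add(-30, E) (Function('P')(E, C) = Add(E, -30) = Add(-30, E))
Mul(Mul(12, -43), Function('P')(Add(Add(-2, -3), -1), a)) = Mul(Mul(12, -43), Add(-30, Add(Add(-2, -3), -1))) = Mul(-516, Add(-30, Add(-5, -1))) = Mul(-516, Add(-30, -6)) = Mul(-516, -36) = 18576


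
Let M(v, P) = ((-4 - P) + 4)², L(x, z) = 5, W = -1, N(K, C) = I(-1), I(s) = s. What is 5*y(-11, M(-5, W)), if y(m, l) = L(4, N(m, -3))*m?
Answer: -275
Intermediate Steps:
N(K, C) = -1
M(v, P) = P² (M(v, P) = (-P)² = P²)
y(m, l) = 5*m
5*y(-11, M(-5, W)) = 5*(5*(-11)) = 5*(-55) = -275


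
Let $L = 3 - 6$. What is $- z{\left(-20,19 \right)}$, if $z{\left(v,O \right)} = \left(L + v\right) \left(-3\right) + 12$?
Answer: $-81$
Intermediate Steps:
$L = -3$ ($L = 3 - 6 = -3$)
$z{\left(v,O \right)} = 21 - 3 v$ ($z{\left(v,O \right)} = \left(-3 + v\right) \left(-3\right) + 12 = \left(9 - 3 v\right) + 12 = 21 - 3 v$)
$- z{\left(-20,19 \right)} = - (21 - -60) = - (21 + 60) = \left(-1\right) 81 = -81$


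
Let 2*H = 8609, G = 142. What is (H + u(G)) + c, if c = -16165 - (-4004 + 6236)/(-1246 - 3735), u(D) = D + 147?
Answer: -115270819/9962 ≈ -11571.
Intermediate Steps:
H = 8609/2 (H = (½)*8609 = 8609/2 ≈ 4304.5)
u(D) = 147 + D
c = -80515633/4981 (c = -16165 - 2232/(-4981) = -16165 - 2232*(-1)/4981 = -16165 - 1*(-2232/4981) = -16165 + 2232/4981 = -80515633/4981 ≈ -16165.)
(H + u(G)) + c = (8609/2 + (147 + 142)) - 80515633/4981 = (8609/2 + 289) - 80515633/4981 = 9187/2 - 80515633/4981 = -115270819/9962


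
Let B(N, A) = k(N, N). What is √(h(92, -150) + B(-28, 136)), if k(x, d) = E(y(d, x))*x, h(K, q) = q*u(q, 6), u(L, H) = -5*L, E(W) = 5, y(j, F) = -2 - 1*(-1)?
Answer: 32*I*√110 ≈ 335.62*I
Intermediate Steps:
y(j, F) = -1 (y(j, F) = -2 + 1 = -1)
h(K, q) = -5*q² (h(K, q) = q*(-5*q) = -5*q²)
k(x, d) = 5*x
B(N, A) = 5*N
√(h(92, -150) + B(-28, 136)) = √(-5*(-150)² + 5*(-28)) = √(-5*22500 - 140) = √(-112500 - 140) = √(-112640) = 32*I*√110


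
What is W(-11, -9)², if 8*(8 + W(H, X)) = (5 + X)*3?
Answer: 361/4 ≈ 90.250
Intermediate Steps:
W(H, X) = -49/8 + 3*X/8 (W(H, X) = -8 + ((5 + X)*3)/8 = -8 + (15 + 3*X)/8 = -8 + (15/8 + 3*X/8) = -49/8 + 3*X/8)
W(-11, -9)² = (-49/8 + (3/8)*(-9))² = (-49/8 - 27/8)² = (-19/2)² = 361/4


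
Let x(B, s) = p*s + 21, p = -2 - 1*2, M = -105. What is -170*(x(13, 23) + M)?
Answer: 29920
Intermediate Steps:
p = -4 (p = -2 - 2 = -4)
x(B, s) = 21 - 4*s (x(B, s) = -4*s + 21 = 21 - 4*s)
-170*(x(13, 23) + M) = -170*((21 - 4*23) - 105) = -170*((21 - 92) - 105) = -170*(-71 - 105) = -170*(-176) = 29920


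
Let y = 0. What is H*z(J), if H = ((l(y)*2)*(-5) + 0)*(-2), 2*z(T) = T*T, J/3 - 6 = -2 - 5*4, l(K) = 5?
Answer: 115200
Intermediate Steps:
J = -48 (J = 18 + 3*(-2 - 5*4) = 18 + 3*(-2 - 20) = 18 + 3*(-22) = 18 - 66 = -48)
z(T) = T²/2 (z(T) = (T*T)/2 = T²/2)
H = 100 (H = ((5*2)*(-5) + 0)*(-2) = (10*(-5) + 0)*(-2) = (-50 + 0)*(-2) = -50*(-2) = 100)
H*z(J) = 100*((½)*(-48)²) = 100*((½)*2304) = 100*1152 = 115200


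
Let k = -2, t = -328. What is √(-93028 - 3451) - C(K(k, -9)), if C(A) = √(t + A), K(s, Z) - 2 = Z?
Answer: I*(√96479 - √335) ≈ 292.31*I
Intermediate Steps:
K(s, Z) = 2 + Z
C(A) = √(-328 + A)
√(-93028 - 3451) - C(K(k, -9)) = √(-93028 - 3451) - √(-328 + (2 - 9)) = √(-96479) - √(-328 - 7) = I*√96479 - √(-335) = I*√96479 - I*√335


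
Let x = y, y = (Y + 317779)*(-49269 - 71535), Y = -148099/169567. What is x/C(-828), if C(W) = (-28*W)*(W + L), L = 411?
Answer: 4305215156673/1084211398 ≈ 3970.8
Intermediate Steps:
Y = -148099/169567 (Y = -148099*1/169567 = -148099/169567 ≈ -0.87339)
C(W) = -28*W*(411 + W) (C(W) = (-28*W)*(W + 411) = (-28*W)*(411 + W) = -28*W*(411 + W))
y = -6509485316889576/169567 (y = (-148099/169567 + 317779)*(-49269 - 71535) = (53884683594/169567)*(-120804) = -6509485316889576/169567 ≈ -3.8389e+10)
x = -6509485316889576/169567 ≈ -3.8389e+10
x/C(-828) = -6509485316889576*1/(23184*(411 - 828))/169567 = -6509485316889576/(169567*((-28*(-828)*(-417)))) = -6509485316889576/169567/(-9667728) = -6509485316889576/169567*(-1/9667728) = 4305215156673/1084211398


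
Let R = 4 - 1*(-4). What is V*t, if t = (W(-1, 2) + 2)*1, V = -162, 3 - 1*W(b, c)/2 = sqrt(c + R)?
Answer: -1296 + 324*sqrt(10) ≈ -271.42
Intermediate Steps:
R = 8 (R = 4 + 4 = 8)
W(b, c) = 6 - 2*sqrt(8 + c) (W(b, c) = 6 - 2*sqrt(c + 8) = 6 - 2*sqrt(8 + c))
t = 8 - 2*sqrt(10) (t = ((6 - 2*sqrt(8 + 2)) + 2)*1 = ((6 - 2*sqrt(10)) + 2)*1 = (8 - 2*sqrt(10))*1 = 8 - 2*sqrt(10) ≈ 1.6754)
V*t = -162*(8 - 2*sqrt(10)) = -1296 + 324*sqrt(10)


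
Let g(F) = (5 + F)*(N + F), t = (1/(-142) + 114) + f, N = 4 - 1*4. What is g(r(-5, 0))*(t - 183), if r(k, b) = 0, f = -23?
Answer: 0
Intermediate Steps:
N = 0 (N = 4 - 4 = 0)
t = 12921/142 (t = (1/(-142) + 114) - 23 = (-1/142 + 114) - 23 = 16187/142 - 23 = 12921/142 ≈ 90.993)
g(F) = F*(5 + F) (g(F) = (5 + F)*(0 + F) = (5 + F)*F = F*(5 + F))
g(r(-5, 0))*(t - 183) = (0*(5 + 0))*(12921/142 - 183) = (0*5)*(-13065/142) = 0*(-13065/142) = 0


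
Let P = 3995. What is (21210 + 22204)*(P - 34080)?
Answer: -1306110190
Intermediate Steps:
(21210 + 22204)*(P - 34080) = (21210 + 22204)*(3995 - 34080) = 43414*(-30085) = -1306110190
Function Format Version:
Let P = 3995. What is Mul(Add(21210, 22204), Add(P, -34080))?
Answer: -1306110190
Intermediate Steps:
Mul(Add(21210, 22204), Add(P, -34080)) = Mul(Add(21210, 22204), Add(3995, -34080)) = Mul(43414, -30085) = -1306110190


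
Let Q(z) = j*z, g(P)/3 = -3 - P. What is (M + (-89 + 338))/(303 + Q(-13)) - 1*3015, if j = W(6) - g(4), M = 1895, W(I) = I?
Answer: -9179/3 ≈ -3059.7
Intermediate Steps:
g(P) = -9 - 3*P (g(P) = 3*(-3 - P) = -9 - 3*P)
j = 27 (j = 6 - (-9 - 3*4) = 6 - (-9 - 12) = 6 - 1*(-21) = 6 + 21 = 27)
Q(z) = 27*z
(M + (-89 + 338))/(303 + Q(-13)) - 1*3015 = (1895 + (-89 + 338))/(303 + 27*(-13)) - 1*3015 = (1895 + 249)/(303 - 351) - 3015 = 2144/(-48) - 3015 = 2144*(-1/48) - 3015 = -134/3 - 3015 = -9179/3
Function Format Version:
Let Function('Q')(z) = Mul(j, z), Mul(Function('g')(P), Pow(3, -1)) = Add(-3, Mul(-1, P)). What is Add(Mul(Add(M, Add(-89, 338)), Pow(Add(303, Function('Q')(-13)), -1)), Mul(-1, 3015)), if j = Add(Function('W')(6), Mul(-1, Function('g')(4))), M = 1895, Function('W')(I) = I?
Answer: Rational(-9179, 3) ≈ -3059.7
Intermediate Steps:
Function('g')(P) = Add(-9, Mul(-3, P)) (Function('g')(P) = Mul(3, Add(-3, Mul(-1, P))) = Add(-9, Mul(-3, P)))
j = 27 (j = Add(6, Mul(-1, Add(-9, Mul(-3, 4)))) = Add(6, Mul(-1, Add(-9, -12))) = Add(6, Mul(-1, -21)) = Add(6, 21) = 27)
Function('Q')(z) = Mul(27, z)
Add(Mul(Add(M, Add(-89, 338)), Pow(Add(303, Function('Q')(-13)), -1)), Mul(-1, 3015)) = Add(Mul(Add(1895, Add(-89, 338)), Pow(Add(303, Mul(27, -13)), -1)), Mul(-1, 3015)) = Add(Mul(Add(1895, 249), Pow(Add(303, -351), -1)), -3015) = Add(Mul(2144, Pow(-48, -1)), -3015) = Add(Mul(2144, Rational(-1, 48)), -3015) = Add(Rational(-134, 3), -3015) = Rational(-9179, 3)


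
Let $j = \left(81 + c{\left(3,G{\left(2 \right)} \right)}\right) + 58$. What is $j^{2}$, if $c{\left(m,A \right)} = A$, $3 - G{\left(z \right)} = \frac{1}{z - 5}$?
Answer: $\frac{182329}{9} \approx 20259.0$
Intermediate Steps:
$G{\left(z \right)} = 3 - \frac{1}{-5 + z}$ ($G{\left(z \right)} = 3 - \frac{1}{z - 5} = 3 - \frac{1}{-5 + z}$)
$j = \frac{427}{3}$ ($j = \left(81 + \frac{-16 + 3 \cdot 2}{-5 + 2}\right) + 58 = \left(81 + \frac{-16 + 6}{-3}\right) + 58 = \left(81 - - \frac{10}{3}\right) + 58 = \left(81 + \frac{10}{3}\right) + 58 = \frac{253}{3} + 58 = \frac{427}{3} \approx 142.33$)
$j^{2} = \left(\frac{427}{3}\right)^{2} = \frac{182329}{9}$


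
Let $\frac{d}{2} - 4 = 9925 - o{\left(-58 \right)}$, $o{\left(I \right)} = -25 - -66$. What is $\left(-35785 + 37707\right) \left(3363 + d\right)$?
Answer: $44473158$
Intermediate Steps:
$o{\left(I \right)} = 41$ ($o{\left(I \right)} = -25 + 66 = 41$)
$d = 19776$ ($d = 8 + 2 \left(9925 - 41\right) = 8 + 2 \cdot 9884 = 8 + 19768 = 19776$)
$\left(-35785 + 37707\right) \left(3363 + d\right) = \left(-35785 + 37707\right) \left(3363 + 19776\right) = 1922 \cdot 23139 = 44473158$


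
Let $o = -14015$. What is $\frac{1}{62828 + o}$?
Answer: $\frac{1}{48813} \approx 2.0486 \cdot 10^{-5}$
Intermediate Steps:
$\frac{1}{62828 + o} = \frac{1}{62828 - 14015} = \frac{1}{48813}$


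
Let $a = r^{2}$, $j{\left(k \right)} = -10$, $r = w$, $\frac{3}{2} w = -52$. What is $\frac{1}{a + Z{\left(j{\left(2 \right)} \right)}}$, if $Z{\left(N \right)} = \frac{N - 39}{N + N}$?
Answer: $\frac{180}{216761} \approx 0.00083041$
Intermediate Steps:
$w = - \frac{104}{3}$ ($w = \frac{2}{3} \left(-52\right) = - \frac{104}{3} \approx -34.667$)
$r = - \frac{104}{3} \approx -34.667$
$Z{\left(N \right)} = \frac{-39 + N}{2 N}$
$a = \frac{10816}{9}$ ($a = \left(- \frac{104}{3}\right)^{2} = \frac{10816}{9} \approx 1201.8$)
$\frac{1}{a + Z{\left(j{\left(2 \right)} \right)}} = \frac{1}{\frac{10816}{9} + \frac{-39 - 10}{2 \left(-10\right)}} = \frac{1}{\frac{10816}{9} + \frac{1}{2} \left(- \frac{1}{10}\right) \left(-49\right)} = \frac{1}{\frac{10816}{9} + \frac{49}{20}} = \frac{1}{\frac{216761}{180}} = \frac{180}{216761}$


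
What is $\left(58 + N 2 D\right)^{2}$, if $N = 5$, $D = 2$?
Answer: $6084$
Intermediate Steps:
$\left(58 + N 2 D\right)^{2} = \left(58 + 5 \cdot 2 \cdot 2\right)^{2} = \left(58 + 10 \cdot 2\right)^{2} = \left(58 + 20\right)^{2} = 78^{2} = 6084$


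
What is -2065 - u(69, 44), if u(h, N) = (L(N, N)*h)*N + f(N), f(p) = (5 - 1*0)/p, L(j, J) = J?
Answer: -5968561/44 ≈ -1.3565e+5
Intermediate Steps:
f(p) = 5/p (f(p) = (5 + 0)/p = 5/p)
u(h, N) = 5/N + h*N² (u(h, N) = (N*h)*N + 5/N = h*N² + 5/N = 5/N + h*N²)
-2065 - u(69, 44) = -2065 - (5 + 69*44³)/44 = -2065 - (5 + 69*85184)/44 = -2065 - (5 + 5877696)/44 = -2065 - 5877701/44 = -5968561/44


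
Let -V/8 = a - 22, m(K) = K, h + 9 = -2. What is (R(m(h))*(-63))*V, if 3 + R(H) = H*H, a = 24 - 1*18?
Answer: -951552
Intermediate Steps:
h = -11 (h = -9 - 2 = -11)
a = 6 (a = 24 - 18 = 6)
R(H) = -3 + H² (R(H) = -3 + H*H = -3 + H²)
V = 128 (V = -8*(6 - 22) = -8*(-16) = 128)
(R(m(h))*(-63))*V = ((-3 + (-11)²)*(-63))*128 = ((-3 + 121)*(-63))*128 = (118*(-63))*128 = -7434*128 = -951552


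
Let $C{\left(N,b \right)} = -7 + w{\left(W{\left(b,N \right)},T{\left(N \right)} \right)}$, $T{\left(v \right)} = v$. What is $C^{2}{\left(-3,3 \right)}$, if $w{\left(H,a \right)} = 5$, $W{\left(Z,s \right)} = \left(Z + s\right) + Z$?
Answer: $4$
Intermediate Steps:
$W{\left(Z,s \right)} = s + 2 Z$
$C{\left(N,b \right)} = -2$ ($C{\left(N,b \right)} = -7 + 5 = -2$)
$C^{2}{\left(-3,3 \right)} = \left(-2\right)^{2} = 4$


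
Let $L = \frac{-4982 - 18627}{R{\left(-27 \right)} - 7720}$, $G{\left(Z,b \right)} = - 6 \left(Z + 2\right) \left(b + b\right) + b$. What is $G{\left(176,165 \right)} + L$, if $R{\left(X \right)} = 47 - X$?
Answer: $- \frac{2693471041}{7646} \approx -3.5227 \cdot 10^{5}$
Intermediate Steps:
$G{\left(Z,b \right)} = b - 12 b \left(2 + Z\right)$ ($G{\left(Z,b \right)} = - 6 \left(2 + Z\right) 2 b + b = - 6 \cdot 2 b \left(2 + Z\right) + b = - 12 b \left(2 + Z\right) + b = b - 12 b \left(2 + Z\right)$)
$L = \frac{23609}{7646}$ ($L = \frac{-4982 - 18627}{\left(47 - -27\right) - 7720} = - \frac{23609}{\left(47 + 27\right) - 7720} = - \frac{23609}{74 - 7720} = - \frac{23609}{-7646} = \left(-23609\right) \left(- \frac{1}{7646}\right) = \frac{23609}{7646} \approx 3.0878$)
$G{\left(176,165 \right)} + L = \left(-1\right) 165 \left(23 + 12 \cdot 176\right) + \frac{23609}{7646} = \left(-1\right) 165 \left(23 + 2112\right) + \frac{23609}{7646} = \left(-1\right) 165 \cdot 2135 + \frac{23609}{7646} = -352275 + \frac{23609}{7646} = - \frac{2693471041}{7646}$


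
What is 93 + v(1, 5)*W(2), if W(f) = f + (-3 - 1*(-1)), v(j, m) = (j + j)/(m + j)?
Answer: 93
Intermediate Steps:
v(j, m) = 2*j/(j + m) (v(j, m) = (2*j)/(j + m) = 2*j/(j + m))
W(f) = -2 + f (W(f) = f + (-3 + 1) = f - 2 = -2 + f)
93 + v(1, 5)*W(2) = 93 + (2*1/(1 + 5))*(-2 + 2) = 93 + (2*1/6)*0 = 93 + (2*1*(1/6))*0 = 93 + (1/3)*0 = 93 + 0 = 93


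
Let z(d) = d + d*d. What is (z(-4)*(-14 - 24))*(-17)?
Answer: 7752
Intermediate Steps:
z(d) = d + d²
(z(-4)*(-14 - 24))*(-17) = ((-4*(1 - 4))*(-14 - 24))*(-17) = (-4*(-3)*(-38))*(-17) = (12*(-38))*(-17) = -456*(-17) = 7752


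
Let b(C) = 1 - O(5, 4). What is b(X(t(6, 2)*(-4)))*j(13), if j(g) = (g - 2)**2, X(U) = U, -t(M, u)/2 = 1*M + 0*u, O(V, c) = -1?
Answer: 242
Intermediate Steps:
t(M, u) = -2*M (t(M, u) = -2*(1*M + 0*u) = -2*(M + 0) = -2*M)
b(C) = 2 (b(C) = 1 - 1*(-1) = 1 + 1 = 2)
j(g) = (-2 + g)**2
b(X(t(6, 2)*(-4)))*j(13) = 2*(-2 + 13)**2 = 2*11**2 = 2*121 = 242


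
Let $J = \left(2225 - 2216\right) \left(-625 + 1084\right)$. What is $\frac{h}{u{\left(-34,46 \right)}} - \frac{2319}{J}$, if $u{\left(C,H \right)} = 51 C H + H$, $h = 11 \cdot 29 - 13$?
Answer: $- \frac{31021688}{54885843} \approx -0.5652$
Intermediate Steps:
$h = 306$ ($h = 319 - 13 = 306$)
$J = 4131$ ($J = 9 \cdot 459 = 4131$)
$u{\left(C,H \right)} = H + 51 C H$ ($u{\left(C,H \right)} = 51 C H + H = H + 51 C H$)
$\frac{h}{u{\left(-34,46 \right)}} - \frac{2319}{J} = \frac{306}{46 \left(1 + 51 \left(-34\right)\right)} - \frac{2319}{4131} = \frac{306}{46 \left(1 - 1734\right)} - \frac{773}{1377} = \frac{306}{46 \left(-1733\right)} - \frac{773}{1377} = \frac{306}{-79718} - \frac{773}{1377} = 306 \left(- \frac{1}{79718}\right) - \frac{773}{1377} = - \frac{153}{39859} - \frac{773}{1377} = - \frac{31021688}{54885843}$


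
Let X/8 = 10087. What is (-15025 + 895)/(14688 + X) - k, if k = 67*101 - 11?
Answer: -322214217/47692 ≈ -6756.1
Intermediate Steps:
k = 6756 (k = 6767 - 11 = 6756)
X = 80696 (X = 8*10087 = 80696)
(-15025 + 895)/(14688 + X) - k = (-15025 + 895)/(14688 + 80696) - 1*6756 = -14130/95384 - 6756 = -14130*1/95384 - 6756 = -7065/47692 - 6756 = -322214217/47692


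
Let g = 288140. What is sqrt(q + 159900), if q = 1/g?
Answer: sqrt(3318910767582035)/144070 ≈ 399.88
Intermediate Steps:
q = 1/288140 ≈ 3.4705e-6
sqrt(q + 159900) = sqrt(1/288140 + 159900) = sqrt(46073586001/288140) = sqrt(3318910767582035)/144070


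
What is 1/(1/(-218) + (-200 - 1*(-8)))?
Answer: -218/41857 ≈ -0.0052082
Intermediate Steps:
1/(1/(-218) + (-200 - 1*(-8))) = 1/(-1/218 + (-200 + 8)) = 1/(-1/218 - 192) = 1/(-41857/218) = -218/41857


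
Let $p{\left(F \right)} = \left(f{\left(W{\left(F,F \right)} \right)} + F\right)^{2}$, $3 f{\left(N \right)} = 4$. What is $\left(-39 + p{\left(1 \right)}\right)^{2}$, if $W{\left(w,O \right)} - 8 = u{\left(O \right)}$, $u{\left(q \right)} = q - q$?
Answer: $\frac{91204}{81} \approx 1126.0$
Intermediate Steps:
$u{\left(q \right)} = 0$
$W{\left(w,O \right)} = 8$ ($W{\left(w,O \right)} = 8 + 0 = 8$)
$f{\left(N \right)} = \frac{4}{3}$ ($f{\left(N \right)} = \frac{1}{3} \cdot 4 = \frac{4}{3}$)
$p{\left(F \right)} = \left(\frac{4}{3} + F\right)^{2}$
$\left(-39 + p{\left(1 \right)}\right)^{2} = \left(-39 + \frac{\left(4 + 3 \cdot 1\right)^{2}}{9}\right)^{2} = \left(-39 + \frac{\left(4 + 3\right)^{2}}{9}\right)^{2} = \left(-39 + \frac{7^{2}}{9}\right)^{2} = \left(-39 + \frac{1}{9} \cdot 49\right)^{2} = \left(-39 + \frac{49}{9}\right)^{2} = \left(- \frac{302}{9}\right)^{2} = \frac{91204}{81}$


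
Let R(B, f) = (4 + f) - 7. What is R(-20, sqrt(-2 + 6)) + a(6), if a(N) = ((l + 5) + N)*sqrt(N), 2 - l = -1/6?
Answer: -1 + 79*sqrt(6)/6 ≈ 31.252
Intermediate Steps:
l = 13/6 (l = 2 - (-1)/6 = 2 - 1*(-1/6) = 2 + 1/6 = 13/6 ≈ 2.1667)
a(N) = sqrt(N)*(43/6 + N) (a(N) = ((13/6 + 5) + N)*sqrt(N) = (43/6 + N)*sqrt(N) = sqrt(N)*(43/6 + N))
R(B, f) = -3 + f
R(-20, sqrt(-2 + 6)) + a(6) = (-3 + sqrt(-2 + 6)) + sqrt(6)*(43/6 + 6) = (-3 + sqrt(4)) + sqrt(6)*(79/6) = (-3 + 2) + 79*sqrt(6)/6 = -1 + 79*sqrt(6)/6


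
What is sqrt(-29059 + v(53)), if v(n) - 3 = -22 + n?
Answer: 15*I*sqrt(129) ≈ 170.37*I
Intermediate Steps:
v(n) = -19 + n (v(n) = 3 + (-22 + n) = -19 + n)
sqrt(-29059 + v(53)) = sqrt(-29059 + (-19 + 53)) = sqrt(-29059 + 34) = sqrt(-29025) = 15*I*sqrt(129)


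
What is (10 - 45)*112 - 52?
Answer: -3972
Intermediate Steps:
(10 - 45)*112 - 52 = -35*112 - 52 = -3920 - 52 = -3972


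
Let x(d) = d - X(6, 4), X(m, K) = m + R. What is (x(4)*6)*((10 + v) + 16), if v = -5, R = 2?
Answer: -504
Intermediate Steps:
X(m, K) = 2 + m (X(m, K) = m + 2 = 2 + m)
x(d) = -8 + d (x(d) = d - (2 + 6) = d - 1*8 = d - 8 = -8 + d)
(x(4)*6)*((10 + v) + 16) = ((-8 + 4)*6)*((10 - 5) + 16) = (-4*6)*(5 + 16) = -24*21 = -504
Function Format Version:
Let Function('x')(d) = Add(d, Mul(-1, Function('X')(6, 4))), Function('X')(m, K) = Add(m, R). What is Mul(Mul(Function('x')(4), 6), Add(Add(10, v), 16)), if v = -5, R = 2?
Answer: -504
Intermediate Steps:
Function('X')(m, K) = Add(2, m) (Function('X')(m, K) = Add(m, 2) = Add(2, m))
Function('x')(d) = Add(-8, d) (Function('x')(d) = Add(d, Mul(-1, Add(2, 6))) = Add(d, Mul(-1, 8)) = Add(d, -8) = Add(-8, d))
Mul(Mul(Function('x')(4), 6), Add(Add(10, v), 16)) = Mul(Mul(Add(-8, 4), 6), Add(Add(10, -5), 16)) = Mul(Mul(-4, 6), Add(5, 16)) = Mul(-24, 21) = -504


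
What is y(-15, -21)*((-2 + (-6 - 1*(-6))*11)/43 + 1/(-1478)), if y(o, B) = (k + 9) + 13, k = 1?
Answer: -68977/63554 ≈ -1.0853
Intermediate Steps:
y(o, B) = 23 (y(o, B) = (1 + 9) + 13 = 10 + 13 = 23)
y(-15, -21)*((-2 + (-6 - 1*(-6))*11)/43 + 1/(-1478)) = 23*((-2 + (-6 - 1*(-6))*11)/43 + 1/(-1478)) = 23*((-2 + (-6 + 6)*11)*(1/43) - 1/1478) = 23*((-2 + 0*11)*(1/43) - 1/1478) = 23*((-2 + 0)*(1/43) - 1/1478) = 23*(-2*1/43 - 1/1478) = 23*(-2/43 - 1/1478) = 23*(-2999/63554) = -68977/63554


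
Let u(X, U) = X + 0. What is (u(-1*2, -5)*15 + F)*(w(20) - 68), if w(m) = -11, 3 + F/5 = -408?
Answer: 164715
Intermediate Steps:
u(X, U) = X
F = -2055 (F = -15 + 5*(-408) = -15 - 2040 = -2055)
(u(-1*2, -5)*15 + F)*(w(20) - 68) = (-1*2*15 - 2055)*(-11 - 68) = (-2*15 - 2055)*(-79) = (-30 - 2055)*(-79) = -2085*(-79) = 164715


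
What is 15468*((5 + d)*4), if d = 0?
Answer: 309360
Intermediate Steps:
15468*((5 + d)*4) = 15468*((5 + 0)*4) = 15468*(5*4) = 15468*20 = 309360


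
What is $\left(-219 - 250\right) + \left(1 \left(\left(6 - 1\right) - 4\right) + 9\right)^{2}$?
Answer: $-369$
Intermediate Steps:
$\left(-219 - 250\right) + \left(1 \left(\left(6 - 1\right) - 4\right) + 9\right)^{2} = -469 + \left(1 \left(5 - 4\right) + 9\right)^{2} = -469 + \left(1 \cdot 1 + 9\right)^{2} = -469 + \left(1 + 9\right)^{2} = -469 + 10^{2} = -469 + 100 = -369$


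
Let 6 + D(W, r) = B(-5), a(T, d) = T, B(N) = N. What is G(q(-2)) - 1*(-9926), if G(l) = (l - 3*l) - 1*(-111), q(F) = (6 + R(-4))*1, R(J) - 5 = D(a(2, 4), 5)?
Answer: 10037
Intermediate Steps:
D(W, r) = -11 (D(W, r) = -6 - 5 = -11)
R(J) = -6 (R(J) = 5 - 11 = -6)
q(F) = 0 (q(F) = (6 - 6)*1 = 0*1 = 0)
G(l) = 111 - 2*l (G(l) = -2*l + 111 = 111 - 2*l)
G(q(-2)) - 1*(-9926) = (111 - 2*0) - 1*(-9926) = (111 + 0) + 9926 = 111 + 9926 = 10037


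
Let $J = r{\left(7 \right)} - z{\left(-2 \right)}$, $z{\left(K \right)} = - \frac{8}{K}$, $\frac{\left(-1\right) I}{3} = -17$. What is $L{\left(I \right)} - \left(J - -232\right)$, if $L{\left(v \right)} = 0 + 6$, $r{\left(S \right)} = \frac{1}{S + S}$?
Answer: $- \frac{3109}{14} \approx -222.07$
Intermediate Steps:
$I = 51$ ($I = \left(-3\right) \left(-17\right) = 51$)
$r{\left(S \right)} = \frac{1}{2 S}$
$L{\left(v \right)} = 6$
$J = - \frac{55}{14}$ ($J = \frac{1}{2 \cdot 7} - - \frac{8}{-2} = \frac{1}{2} \cdot \frac{1}{7} - \left(-8\right) \left(- \frac{1}{2}\right) = \frac{1}{14} - 4 = - \frac{55}{14} \approx -3.9286$)
$L{\left(I \right)} - \left(J - -232\right) = 6 - \left(- \frac{55}{14} - -232\right) = 6 - \left(- \frac{55}{14} + 232\right) = 6 - \frac{3193}{14} = - \frac{3109}{14}$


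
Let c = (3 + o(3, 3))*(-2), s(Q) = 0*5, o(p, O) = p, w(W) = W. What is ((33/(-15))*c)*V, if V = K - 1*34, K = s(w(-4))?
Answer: -4488/5 ≈ -897.60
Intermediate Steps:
s(Q) = 0
K = 0
c = -12 (c = (3 + 3)*(-2) = 6*(-2) = -12)
V = -34 (V = 0 - 1*34 = 0 - 34 = -34)
((33/(-15))*c)*V = ((33/(-15))*(-12))*(-34) = ((33*(-1/15))*(-12))*(-34) = -11/5*(-12)*(-34) = (132/5)*(-34) = -4488/5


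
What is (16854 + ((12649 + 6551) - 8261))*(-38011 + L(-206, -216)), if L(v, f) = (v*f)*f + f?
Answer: -268184745859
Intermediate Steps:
L(v, f) = f + v*f**2 (L(v, f) = (f*v)*f + f = v*f**2 + f = f + v*f**2)
(16854 + ((12649 + 6551) - 8261))*(-38011 + L(-206, -216)) = (16854 + ((12649 + 6551) - 8261))*(-38011 - 216*(1 - 216*(-206))) = (16854 + (19200 - 8261))*(-38011 - 216*(1 + 44496)) = (16854 + 10939)*(-38011 - 216*44497) = 27793*(-38011 - 9611352) = 27793*(-9649363) = -268184745859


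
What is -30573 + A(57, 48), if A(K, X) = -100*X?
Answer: -35373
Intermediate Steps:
-30573 + A(57, 48) = -30573 - 100*48 = -30573 - 4800 = -35373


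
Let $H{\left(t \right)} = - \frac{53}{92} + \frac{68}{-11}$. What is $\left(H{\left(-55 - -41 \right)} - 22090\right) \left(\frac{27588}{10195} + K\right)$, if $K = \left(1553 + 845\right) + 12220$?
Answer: $- \frac{1666612556885031}{5158670} \approx -3.2307 \cdot 10^{8}$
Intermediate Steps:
$H{\left(t \right)} = - \frac{6839}{1012}$ ($H{\left(t \right)} = \left(-53\right) \frac{1}{92} + 68 \left(- \frac{1}{11}\right) = - \frac{53}{92} - \frac{68}{11} = - \frac{6839}{1012}$)
$K = 14618$ ($K = 2398 + 12220 = 14618$)
$\left(H{\left(-55 - -41 \right)} - 22090\right) \left(\frac{27588}{10195} + K\right) = \left(- \frac{6839}{1012} - 22090\right) \left(\frac{27588}{10195} + 14618\right) = - \frac{22361919 \left(27588 \cdot \frac{1}{10195} + 14618\right)}{1012} = - \frac{22361919 \left(\frac{27588}{10195} + 14618\right)}{1012} = \left(- \frac{22361919}{1012}\right) \frac{149058098}{10195} = - \frac{1666612556885031}{5158670}$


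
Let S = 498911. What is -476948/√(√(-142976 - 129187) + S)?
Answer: -476948/√(498911 + I*√272163) ≈ -675.24 + 0.35304*I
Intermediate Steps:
-476948/√(√(-142976 - 129187) + S) = -476948/√(√(-142976 - 129187) + 498911) = -476948/√(√(-272163) + 498911) = -476948/√(I*√272163 + 498911) = -476948/√(498911 + I*√272163)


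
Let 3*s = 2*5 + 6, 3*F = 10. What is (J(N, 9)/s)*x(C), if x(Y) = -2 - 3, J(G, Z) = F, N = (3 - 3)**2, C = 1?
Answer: -25/8 ≈ -3.1250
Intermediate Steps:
F = 10/3 (F = (1/3)*10 = 10/3 ≈ 3.3333)
N = 0 (N = 0**2 = 0)
J(G, Z) = 10/3
x(Y) = -5
s = 16/3 (s = (2*5 + 6)/3 = (10 + 6)/3 = (1/3)*16 = 16/3 ≈ 5.3333)
(J(N, 9)/s)*x(C) = (10/(3*(16/3)))*(-5) = ((10/3)*(3/16))*(-5) = (5/8)*(-5) = -25/8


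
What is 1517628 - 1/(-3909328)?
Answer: 5932905633985/3909328 ≈ 1.5176e+6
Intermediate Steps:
1517628 - 1/(-3909328) = 1517628 - 1*(-1/3909328) = 1517628 + 1/3909328 = 5932905633985/3909328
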